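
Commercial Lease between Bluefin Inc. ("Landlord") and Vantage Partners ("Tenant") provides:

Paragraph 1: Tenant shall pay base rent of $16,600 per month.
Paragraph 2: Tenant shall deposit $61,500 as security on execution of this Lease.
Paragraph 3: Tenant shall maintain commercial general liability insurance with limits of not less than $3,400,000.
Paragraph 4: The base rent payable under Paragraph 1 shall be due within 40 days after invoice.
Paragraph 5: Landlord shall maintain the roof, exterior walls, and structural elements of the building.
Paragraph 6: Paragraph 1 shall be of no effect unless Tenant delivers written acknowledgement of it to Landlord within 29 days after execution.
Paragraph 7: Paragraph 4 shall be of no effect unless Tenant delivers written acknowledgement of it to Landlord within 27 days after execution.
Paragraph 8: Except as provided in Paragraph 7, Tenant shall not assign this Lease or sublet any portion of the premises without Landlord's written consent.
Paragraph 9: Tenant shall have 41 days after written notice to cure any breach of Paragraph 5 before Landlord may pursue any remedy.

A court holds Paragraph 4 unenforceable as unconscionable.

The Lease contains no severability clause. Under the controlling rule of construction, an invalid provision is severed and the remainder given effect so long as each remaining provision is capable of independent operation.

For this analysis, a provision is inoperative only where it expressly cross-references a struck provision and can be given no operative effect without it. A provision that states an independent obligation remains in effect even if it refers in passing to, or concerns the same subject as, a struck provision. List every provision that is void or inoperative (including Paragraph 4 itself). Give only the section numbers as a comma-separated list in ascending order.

4, 7

Paragraph 4 is struck. Paragraph 7 operates only by reference to Paragraph 4, so it falls with Paragraph 4. Paragraph 8 mentions Paragraph 7 but its own obligation stands independently of Paragraph 7, so Paragraph 8 is not affected. With no severability clause, the stated default rule severs what cannot stand and enforces each remaining provision that can operate on its own. Paragraph 1, Paragraph 2, Paragraph 3, Paragraph 5, Paragraph 6, Paragraph 8, and Paragraph 9 remain in effect.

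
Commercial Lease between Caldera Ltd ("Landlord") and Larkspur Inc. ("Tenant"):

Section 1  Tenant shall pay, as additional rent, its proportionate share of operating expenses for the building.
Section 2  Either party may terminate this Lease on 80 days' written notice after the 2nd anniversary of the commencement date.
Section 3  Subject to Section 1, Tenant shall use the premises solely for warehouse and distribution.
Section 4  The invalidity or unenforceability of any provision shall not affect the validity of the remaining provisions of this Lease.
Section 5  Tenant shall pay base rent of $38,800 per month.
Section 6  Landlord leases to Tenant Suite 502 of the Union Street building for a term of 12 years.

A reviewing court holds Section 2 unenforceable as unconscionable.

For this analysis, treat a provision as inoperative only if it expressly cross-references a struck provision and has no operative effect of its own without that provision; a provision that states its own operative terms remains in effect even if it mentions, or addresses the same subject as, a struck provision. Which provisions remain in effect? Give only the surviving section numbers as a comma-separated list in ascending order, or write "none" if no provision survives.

Section 2 is struck. Nothing else in the Lease is defined by reference to Section 2. Under the severability clause in Section 4, the remaining provisions continue in force. Section 1, Section 3, Section 4, Section 5, and Section 6 remain in effect.

1, 3, 4, 5, 6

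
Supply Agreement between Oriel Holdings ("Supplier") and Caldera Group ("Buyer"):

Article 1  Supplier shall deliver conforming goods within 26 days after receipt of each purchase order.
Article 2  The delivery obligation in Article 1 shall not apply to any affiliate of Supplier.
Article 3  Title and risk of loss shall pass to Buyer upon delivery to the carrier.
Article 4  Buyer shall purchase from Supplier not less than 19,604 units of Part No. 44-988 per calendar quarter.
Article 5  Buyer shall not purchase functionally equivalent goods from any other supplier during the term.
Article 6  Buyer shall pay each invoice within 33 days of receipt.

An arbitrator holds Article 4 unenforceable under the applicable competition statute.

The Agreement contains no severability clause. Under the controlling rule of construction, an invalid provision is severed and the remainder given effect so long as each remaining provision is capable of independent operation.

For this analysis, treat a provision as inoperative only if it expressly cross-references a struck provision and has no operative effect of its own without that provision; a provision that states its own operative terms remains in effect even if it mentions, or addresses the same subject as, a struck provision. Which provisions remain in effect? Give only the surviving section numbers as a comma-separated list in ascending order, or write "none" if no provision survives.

1, 2, 3, 5, 6

Article 4 is struck. No other provision's operative terms depend on Article 4. Under the stated default rule, only provisions that cannot operate independently fall away; the rest are enforced. Article 1, Article 2, Article 3, Article 5, and Article 6 remain in effect.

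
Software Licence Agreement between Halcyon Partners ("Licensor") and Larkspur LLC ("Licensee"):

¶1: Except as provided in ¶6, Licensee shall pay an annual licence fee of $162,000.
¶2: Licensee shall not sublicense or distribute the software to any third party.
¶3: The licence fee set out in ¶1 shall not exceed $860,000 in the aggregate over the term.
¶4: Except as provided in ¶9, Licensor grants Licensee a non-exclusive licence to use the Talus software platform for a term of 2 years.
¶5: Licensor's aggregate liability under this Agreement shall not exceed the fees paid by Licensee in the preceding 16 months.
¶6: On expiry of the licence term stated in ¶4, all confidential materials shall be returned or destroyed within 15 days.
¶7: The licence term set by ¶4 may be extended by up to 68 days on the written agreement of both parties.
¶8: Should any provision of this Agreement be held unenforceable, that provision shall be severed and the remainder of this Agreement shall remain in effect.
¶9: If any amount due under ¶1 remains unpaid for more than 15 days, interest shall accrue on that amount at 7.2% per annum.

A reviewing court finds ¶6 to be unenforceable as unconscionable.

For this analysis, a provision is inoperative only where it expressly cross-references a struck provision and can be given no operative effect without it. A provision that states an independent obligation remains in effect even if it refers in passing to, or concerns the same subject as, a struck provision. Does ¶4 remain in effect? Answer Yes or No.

Yes

¶6 is struck. ¶1 mentions ¶6 but its own obligation stands independently of ¶6, so ¶1 is not affected. No other provision's operative terms depend on ¶6. ¶8 is a severability clause and preserves every provision that can still be given independent effect. That leaves ¶1, ¶2, ¶3, ¶4, ¶5, ¶7, ¶8, and ¶9 in effect. ¶4 is among the surviving provisions, so the answer is yes.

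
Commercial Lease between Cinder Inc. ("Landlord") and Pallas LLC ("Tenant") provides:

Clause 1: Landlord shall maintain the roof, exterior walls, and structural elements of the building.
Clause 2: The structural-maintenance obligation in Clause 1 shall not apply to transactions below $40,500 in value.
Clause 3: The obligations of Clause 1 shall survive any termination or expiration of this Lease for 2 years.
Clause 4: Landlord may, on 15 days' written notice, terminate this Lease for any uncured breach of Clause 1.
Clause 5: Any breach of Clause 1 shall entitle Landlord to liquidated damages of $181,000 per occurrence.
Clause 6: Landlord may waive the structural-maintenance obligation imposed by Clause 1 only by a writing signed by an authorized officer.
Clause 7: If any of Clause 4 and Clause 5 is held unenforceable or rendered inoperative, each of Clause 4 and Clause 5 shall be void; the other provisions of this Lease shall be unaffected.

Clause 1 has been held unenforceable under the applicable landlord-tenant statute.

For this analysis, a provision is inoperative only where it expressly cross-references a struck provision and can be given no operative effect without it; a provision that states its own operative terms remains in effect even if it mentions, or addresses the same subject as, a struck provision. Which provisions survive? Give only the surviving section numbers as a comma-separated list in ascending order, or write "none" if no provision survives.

7

Clause 1 is struck. Clause 2 does nothing except set the carve-out from the structural-maintenance obligation by reference to Clause 1; with Clause 1 gone it has no independent effect and is inoperative. Clause 3 has no operative effect of its own apart from Clause 1 and is therefore inoperative. The only function of Clause 4 is the termination right for breach of Clause 1, so it cannot stand once Clause 1 is removed. Clause 5 operates only by reference to Clause 1, so it falls with Clause 1. Clause 6 merely fixes the waiver condition for Clause 1; with Clause 1 gone it has nothing to operate on and falls away. Clause 7 declares Clause 4 and Clause 5 mutually dependent; since one of them has fallen, all of them are of no effect. The remainder continues in force under Clause 7. Only Clause 7 remains in effect.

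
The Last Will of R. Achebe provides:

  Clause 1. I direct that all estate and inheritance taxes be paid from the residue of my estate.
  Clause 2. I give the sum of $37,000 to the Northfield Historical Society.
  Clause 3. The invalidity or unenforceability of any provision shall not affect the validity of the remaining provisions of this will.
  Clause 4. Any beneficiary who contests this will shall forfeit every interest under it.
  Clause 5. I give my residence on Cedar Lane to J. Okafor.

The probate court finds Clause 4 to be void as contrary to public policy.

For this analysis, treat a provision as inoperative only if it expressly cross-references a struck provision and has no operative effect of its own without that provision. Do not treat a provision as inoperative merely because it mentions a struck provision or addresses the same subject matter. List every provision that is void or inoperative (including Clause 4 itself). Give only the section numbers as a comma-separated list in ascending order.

4

Clause 4 is struck. No other provision's operative terms depend on Clause 4. Under the severability clause in Clause 3, the remaining provisions continue in force. The provisions still in force are Clause 1, Clause 2, Clause 3, and Clause 5.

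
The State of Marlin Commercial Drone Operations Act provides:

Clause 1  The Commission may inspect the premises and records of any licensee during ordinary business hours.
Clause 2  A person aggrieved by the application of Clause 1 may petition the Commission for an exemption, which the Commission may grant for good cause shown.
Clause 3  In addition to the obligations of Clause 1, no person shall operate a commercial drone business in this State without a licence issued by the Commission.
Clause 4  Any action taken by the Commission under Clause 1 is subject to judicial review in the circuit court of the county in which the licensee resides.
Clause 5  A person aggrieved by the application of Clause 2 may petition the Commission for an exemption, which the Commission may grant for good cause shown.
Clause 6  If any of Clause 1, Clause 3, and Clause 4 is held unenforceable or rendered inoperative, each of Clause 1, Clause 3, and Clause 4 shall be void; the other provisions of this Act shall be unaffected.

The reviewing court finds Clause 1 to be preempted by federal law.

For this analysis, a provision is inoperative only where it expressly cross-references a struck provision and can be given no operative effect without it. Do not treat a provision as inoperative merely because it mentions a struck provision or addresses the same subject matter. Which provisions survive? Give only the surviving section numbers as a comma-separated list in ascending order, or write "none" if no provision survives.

Clause 1 is struck. Clause 2 operates only by reference to Clause 1, so it falls with Clause 1. Clause 4 has no operative effect of its own apart from Clause 1 and is therefore inoperative. Clause 5 operates only by reference to Clause 2, so it falls with Clause 2. Clause 6 declares Clause 1, Clause 3, and Clause 4 mutually dependent; since one of them has fallen, all of them are of no effect. That brings down Clause 3 as well. The remainder continues in force under Clause 6. Only Clause 6 remains in effect.

6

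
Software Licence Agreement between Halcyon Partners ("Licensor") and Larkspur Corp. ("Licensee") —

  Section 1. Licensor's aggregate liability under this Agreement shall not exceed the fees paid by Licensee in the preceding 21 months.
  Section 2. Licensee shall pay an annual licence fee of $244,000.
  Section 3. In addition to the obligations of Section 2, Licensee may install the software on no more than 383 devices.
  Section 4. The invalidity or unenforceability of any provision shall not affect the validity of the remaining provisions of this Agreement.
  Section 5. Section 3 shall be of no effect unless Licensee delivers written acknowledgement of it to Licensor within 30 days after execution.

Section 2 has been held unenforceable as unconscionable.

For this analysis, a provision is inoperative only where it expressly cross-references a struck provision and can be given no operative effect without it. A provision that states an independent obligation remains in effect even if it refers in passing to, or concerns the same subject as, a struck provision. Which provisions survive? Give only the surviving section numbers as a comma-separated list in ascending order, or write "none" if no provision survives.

Section 2 is struck. Although Section 3 refers to Section 2, its operative terms do not depend on Section 2, so it remains in effect. Nothing else in the Agreement is defined by reference to Section 2. Under the severability clause in Section 4, the remaining provisions continue in force. Section 1, Section 3, Section 4, and Section 5 remain in effect.

1, 3, 4, 5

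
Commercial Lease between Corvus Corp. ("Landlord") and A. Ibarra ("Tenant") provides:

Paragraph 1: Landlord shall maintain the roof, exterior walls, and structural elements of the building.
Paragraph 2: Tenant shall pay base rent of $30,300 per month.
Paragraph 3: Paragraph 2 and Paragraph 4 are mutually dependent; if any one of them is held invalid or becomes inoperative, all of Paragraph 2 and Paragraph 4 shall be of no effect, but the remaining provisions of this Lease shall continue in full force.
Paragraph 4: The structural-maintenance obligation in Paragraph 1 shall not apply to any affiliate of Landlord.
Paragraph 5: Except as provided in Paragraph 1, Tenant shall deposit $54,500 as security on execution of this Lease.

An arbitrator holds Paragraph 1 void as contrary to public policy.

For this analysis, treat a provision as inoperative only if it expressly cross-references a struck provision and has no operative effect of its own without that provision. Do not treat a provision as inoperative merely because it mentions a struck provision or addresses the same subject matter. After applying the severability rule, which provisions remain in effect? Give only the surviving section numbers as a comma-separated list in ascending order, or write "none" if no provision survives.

Paragraph 1 is struck. Paragraph 4 does nothing except set the carve-out from the structural-maintenance obligation by reference to Paragraph 1; with Paragraph 1 gone it has no independent effect and is inoperative. Paragraph 5 mentions Paragraph 1 but its own obligation stands independently of Paragraph 1, so Paragraph 5 is not affected. Paragraph 3 declares Paragraph 2 and Paragraph 4 mutually dependent; since one of them has fallen, all of them are of no effect. That brings down Paragraph 2 as well. The remainder continues in force under Paragraph 3. The provisions still in force are Paragraph 3 and Paragraph 5.

3, 5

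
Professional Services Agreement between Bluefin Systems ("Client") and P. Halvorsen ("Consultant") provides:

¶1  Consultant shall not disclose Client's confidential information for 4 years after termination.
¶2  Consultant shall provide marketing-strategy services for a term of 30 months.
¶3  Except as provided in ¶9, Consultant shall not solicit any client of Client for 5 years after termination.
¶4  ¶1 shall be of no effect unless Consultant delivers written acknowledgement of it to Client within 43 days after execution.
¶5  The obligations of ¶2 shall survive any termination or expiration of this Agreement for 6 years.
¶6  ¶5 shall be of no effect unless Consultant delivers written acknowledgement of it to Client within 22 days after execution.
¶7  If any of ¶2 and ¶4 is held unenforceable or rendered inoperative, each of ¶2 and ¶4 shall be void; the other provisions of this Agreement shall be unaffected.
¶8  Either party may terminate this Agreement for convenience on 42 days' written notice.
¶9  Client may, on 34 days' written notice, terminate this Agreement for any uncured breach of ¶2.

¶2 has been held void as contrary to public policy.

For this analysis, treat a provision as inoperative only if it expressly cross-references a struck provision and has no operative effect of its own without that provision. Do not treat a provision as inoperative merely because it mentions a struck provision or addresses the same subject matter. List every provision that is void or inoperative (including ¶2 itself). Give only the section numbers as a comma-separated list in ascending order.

2, 4, 5, 6, 9

¶2 is struck. ¶5 operates only by reference to ¶2, so it falls with ¶2. ¶9 has no operative effect of its own apart from ¶2 and is therefore inoperative. ¶6 has no operative effect of its own apart from ¶5 and is therefore inoperative. Although ¶3 refers to ¶9, its operative terms do not depend on ¶9, so it remains in effect. ¶7 declares ¶2 and ¶4 mutually dependent; since one of them has fallen, all of them are of no effect. That brings down ¶4 as well. The remainder continues in force under ¶7. ¶1, ¶3, ¶7, and ¶8 remain in effect.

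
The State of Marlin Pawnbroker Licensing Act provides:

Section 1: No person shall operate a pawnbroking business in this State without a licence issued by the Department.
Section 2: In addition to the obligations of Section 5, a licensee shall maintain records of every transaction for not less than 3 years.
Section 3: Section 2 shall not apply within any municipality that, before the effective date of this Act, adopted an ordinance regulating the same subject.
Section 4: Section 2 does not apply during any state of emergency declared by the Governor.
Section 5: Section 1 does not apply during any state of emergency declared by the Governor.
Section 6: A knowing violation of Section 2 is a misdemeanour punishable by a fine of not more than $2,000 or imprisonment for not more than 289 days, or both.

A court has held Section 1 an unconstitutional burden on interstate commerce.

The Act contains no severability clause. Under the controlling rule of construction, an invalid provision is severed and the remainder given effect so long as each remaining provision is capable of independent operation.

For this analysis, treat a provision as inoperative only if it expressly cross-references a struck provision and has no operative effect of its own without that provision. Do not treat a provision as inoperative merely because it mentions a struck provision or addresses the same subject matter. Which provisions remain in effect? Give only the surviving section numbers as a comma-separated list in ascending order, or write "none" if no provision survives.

Section 1 is struck. Section 5 operates only by reference to Section 1, so it falls with Section 1. Although Section 2 refers to Section 5, its operative terms do not depend on Section 5, so it remains in effect. Under the stated default rule, only provisions that cannot operate independently fall away; the rest are enforced. That leaves Section 2, Section 3, Section 4, and Section 6 in effect.

2, 3, 4, 6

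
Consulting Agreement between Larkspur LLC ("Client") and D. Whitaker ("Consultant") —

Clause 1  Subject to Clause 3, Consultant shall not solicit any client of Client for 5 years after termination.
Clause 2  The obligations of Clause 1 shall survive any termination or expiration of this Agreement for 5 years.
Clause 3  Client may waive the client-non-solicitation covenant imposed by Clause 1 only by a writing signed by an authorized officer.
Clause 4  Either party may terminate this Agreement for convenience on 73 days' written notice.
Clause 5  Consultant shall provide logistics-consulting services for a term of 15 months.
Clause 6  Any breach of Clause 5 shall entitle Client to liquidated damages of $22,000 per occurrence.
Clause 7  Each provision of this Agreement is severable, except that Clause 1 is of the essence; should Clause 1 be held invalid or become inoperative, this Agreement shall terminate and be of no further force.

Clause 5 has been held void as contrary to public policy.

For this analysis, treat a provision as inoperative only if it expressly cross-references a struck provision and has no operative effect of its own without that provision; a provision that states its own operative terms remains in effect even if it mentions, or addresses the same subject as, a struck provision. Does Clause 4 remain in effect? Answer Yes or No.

Yes

Clause 5 is struck. Clause 6 does nothing except set the liquidated-damages amount by reference to Clause 5; with Clause 5 gone it has no independent effect and is inoperative. Clause 7 makes Clause 1 an essential term, but Clause 1 is unaffected, so the severability proviso in Clause 7 preserves the remaining provisions. That leaves Clause 1, Clause 2, Clause 3, Clause 4, and Clause 7 in effect. Clause 4 is among the surviving provisions, so the answer is yes.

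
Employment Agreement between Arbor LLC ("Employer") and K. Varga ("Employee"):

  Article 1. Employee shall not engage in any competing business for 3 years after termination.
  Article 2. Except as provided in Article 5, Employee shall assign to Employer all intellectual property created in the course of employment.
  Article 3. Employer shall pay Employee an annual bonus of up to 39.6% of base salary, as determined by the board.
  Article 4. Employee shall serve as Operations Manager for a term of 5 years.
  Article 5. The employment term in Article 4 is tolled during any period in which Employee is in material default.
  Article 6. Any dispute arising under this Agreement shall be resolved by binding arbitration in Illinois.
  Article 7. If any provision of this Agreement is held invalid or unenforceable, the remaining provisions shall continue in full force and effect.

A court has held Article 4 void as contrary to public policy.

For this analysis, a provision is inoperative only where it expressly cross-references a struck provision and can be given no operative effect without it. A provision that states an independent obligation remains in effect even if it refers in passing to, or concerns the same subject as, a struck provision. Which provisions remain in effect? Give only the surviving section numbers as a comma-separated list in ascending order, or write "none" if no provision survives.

1, 2, 3, 6, 7

Article 4 is struck. Article 5 has no operative effect of its own apart from Article 4 and is therefore inoperative. Although Article 2 refers to Article 5, its operative terms do not depend on Article 5, so it remains in effect. Under the severability clause in Article 7, the remaining provisions continue in force. The provisions still in force are Article 1, Article 2, Article 3, Article 6, and Article 7.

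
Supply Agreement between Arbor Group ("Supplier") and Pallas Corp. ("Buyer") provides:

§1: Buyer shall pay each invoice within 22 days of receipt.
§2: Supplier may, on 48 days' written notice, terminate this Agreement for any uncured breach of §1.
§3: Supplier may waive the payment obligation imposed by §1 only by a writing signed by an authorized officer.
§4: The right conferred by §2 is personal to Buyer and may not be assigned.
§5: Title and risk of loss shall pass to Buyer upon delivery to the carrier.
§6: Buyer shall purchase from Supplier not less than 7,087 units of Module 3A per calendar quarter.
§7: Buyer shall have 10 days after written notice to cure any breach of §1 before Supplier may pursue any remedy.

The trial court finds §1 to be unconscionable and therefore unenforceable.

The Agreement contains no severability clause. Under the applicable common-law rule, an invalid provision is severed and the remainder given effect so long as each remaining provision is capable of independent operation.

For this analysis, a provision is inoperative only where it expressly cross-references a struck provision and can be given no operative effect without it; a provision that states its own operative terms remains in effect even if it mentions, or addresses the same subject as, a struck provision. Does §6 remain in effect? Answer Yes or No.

Yes

§1 is struck. §2 operates only by reference to §1, so it falls with §1. §3 has no operative effect of its own apart from §1 and is therefore inoperative. §7 merely fixes the cure period for breach of §1; with §1 gone it has nothing to operate on and falls away. §4 has no operative effect of its own apart from §2 and is therefore inoperative. Under the stated default rule, only provisions that cannot operate independently fall away; the rest are enforced. The provisions still in force are §5 and §6. §6 is among the surviving provisions, so the answer is yes.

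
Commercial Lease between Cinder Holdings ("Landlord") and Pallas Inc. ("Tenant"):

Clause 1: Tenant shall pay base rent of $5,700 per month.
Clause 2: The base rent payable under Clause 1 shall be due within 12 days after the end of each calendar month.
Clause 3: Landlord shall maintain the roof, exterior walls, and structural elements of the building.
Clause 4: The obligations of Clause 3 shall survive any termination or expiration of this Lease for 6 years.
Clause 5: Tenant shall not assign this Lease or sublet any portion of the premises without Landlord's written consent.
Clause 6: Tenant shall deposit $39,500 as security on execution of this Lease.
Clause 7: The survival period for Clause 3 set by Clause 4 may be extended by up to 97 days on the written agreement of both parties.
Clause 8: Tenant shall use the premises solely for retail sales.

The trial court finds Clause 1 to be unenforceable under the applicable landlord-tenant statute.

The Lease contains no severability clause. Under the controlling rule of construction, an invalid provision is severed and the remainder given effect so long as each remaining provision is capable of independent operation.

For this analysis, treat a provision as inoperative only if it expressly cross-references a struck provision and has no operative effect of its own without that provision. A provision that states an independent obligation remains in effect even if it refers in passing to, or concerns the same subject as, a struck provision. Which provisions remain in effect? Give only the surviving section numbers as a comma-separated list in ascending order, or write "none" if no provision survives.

Clause 1 is struck. The whole of Clause 2 is the payment deadline for the base rent, defined by reference to Clause 1, so Clause 2 cannot stand once Clause 1 is removed. Under the stated default rule, only provisions that cannot operate independently fall away; the rest are enforced. Clause 3, Clause 4, Clause 5, Clause 6, Clause 7, and Clause 8 remain in effect.

3, 4, 5, 6, 7, 8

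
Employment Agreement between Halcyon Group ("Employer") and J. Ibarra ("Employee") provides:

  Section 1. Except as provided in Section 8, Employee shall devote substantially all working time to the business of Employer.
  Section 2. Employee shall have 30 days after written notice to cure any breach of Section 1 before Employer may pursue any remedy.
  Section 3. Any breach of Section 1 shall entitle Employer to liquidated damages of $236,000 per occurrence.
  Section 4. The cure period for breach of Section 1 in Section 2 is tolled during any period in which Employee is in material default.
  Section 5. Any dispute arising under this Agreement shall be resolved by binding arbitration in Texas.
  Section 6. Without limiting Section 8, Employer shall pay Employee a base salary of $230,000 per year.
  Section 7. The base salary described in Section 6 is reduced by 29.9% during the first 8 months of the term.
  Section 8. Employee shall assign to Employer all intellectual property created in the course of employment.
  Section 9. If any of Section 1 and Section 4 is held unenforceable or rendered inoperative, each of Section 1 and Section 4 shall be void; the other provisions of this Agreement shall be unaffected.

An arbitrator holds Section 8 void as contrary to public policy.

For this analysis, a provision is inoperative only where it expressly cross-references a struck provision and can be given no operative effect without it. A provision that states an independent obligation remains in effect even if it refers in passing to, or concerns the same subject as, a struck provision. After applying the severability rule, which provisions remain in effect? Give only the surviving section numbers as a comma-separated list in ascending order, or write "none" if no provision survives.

1, 2, 3, 4, 5, 6, 7, 9

Section 8 is struck. Although Section 1 refers to Section 8, its operative terms do not depend on Section 8, so it remains in effect. Section 6 mentions Section 8 but its own obligation stands independently of Section 8, so Section 6 is not affected. Nothing else in the Agreement is defined by reference to Section 8. Section 9 ties Section 1 and Section 4 together, but none of those is affected here; the remaining provisions continue in force under Section 9. Section 1, Section 2, Section 3, Section 4, Section 5, Section 6, Section 7, and Section 9 remain in effect.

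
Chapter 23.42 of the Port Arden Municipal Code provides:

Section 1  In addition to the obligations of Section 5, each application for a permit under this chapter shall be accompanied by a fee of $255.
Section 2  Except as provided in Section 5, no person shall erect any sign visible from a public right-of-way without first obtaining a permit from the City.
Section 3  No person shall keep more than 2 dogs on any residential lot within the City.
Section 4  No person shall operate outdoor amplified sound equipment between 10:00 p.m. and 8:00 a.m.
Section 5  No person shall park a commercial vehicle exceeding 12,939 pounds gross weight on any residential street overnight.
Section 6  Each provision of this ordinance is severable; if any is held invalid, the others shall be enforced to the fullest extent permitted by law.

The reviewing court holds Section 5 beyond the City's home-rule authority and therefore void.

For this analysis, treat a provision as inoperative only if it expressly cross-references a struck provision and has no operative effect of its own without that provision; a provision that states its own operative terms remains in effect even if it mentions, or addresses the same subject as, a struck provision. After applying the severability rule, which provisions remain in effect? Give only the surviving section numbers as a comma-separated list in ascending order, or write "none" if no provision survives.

Section 5 is struck. Although Section 2 refers to Section 5, its operative terms do not depend on Section 5, so it remains in effect. Section 1 mentions Section 5 but its own obligation stands independently of Section 5, so Section 1 is not affected. Nothing else in the ordinance is defined by reference to Section 5. Under the severability clause in Section 6, the remaining provisions continue in force. The provisions still in force are Section 1, Section 2, Section 3, Section 4, and Section 6.

1, 2, 3, 4, 6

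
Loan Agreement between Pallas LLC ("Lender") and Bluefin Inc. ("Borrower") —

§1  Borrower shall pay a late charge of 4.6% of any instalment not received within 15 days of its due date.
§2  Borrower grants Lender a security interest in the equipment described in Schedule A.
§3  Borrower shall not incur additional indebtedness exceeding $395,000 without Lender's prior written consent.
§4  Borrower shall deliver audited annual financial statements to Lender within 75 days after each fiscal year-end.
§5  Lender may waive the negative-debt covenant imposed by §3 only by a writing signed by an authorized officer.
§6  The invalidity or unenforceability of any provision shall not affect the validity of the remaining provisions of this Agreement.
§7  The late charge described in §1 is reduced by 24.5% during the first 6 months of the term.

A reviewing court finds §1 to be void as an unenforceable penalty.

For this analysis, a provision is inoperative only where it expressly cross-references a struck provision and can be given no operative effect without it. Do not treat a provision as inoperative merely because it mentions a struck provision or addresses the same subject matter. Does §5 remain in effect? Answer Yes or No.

§1 is struck. §7 operates only by reference to §1, so it falls with §1. Under the severability clause in §6, the remaining provisions continue in force. §2, §3, §4, §5, and §6 remain in effect. §5 is among the surviving provisions, so the answer is yes.

Yes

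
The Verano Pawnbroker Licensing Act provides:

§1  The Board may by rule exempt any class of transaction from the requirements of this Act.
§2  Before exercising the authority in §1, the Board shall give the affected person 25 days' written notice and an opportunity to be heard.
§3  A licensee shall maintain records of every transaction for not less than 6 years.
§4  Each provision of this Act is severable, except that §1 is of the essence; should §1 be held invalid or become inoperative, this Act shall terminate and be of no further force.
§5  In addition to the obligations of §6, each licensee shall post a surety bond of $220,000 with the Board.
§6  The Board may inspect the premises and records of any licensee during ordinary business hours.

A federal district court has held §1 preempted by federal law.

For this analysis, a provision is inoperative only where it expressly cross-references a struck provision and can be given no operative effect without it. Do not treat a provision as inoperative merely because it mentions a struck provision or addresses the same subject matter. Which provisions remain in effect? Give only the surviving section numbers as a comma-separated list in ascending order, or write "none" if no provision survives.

§1 is struck. The only function of §2 is the notice-and-hearing requirement for §1, so it cannot stand once §1 is removed. §4 makes §1 an essential term, and §1 is the provision held invalid; under §4, the entire Act is therefore void. No provision of the Act survives.

none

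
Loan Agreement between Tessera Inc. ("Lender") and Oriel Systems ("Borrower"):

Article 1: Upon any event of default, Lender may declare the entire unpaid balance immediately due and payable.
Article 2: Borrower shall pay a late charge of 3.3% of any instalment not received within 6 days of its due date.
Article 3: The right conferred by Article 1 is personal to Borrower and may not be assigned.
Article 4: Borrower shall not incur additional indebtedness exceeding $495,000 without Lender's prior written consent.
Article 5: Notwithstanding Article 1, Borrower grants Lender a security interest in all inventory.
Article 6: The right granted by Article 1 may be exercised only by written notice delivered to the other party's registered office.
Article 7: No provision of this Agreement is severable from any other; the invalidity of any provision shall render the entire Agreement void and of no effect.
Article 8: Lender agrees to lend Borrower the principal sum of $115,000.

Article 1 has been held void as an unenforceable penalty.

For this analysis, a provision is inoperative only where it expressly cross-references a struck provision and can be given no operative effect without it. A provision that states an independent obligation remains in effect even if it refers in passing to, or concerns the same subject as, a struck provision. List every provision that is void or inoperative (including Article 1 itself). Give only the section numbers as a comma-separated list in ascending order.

1, 2, 3, 4, 5, 6, 7, 8

Article 1 is struck. Article 3 operates only by reference to Article 1, so it falls with Article 1. Article 6 merely fixes the notice requirement for Article 1; with Article 1 gone it has nothing to operate on and falls away. Article 7 provides that the Agreement is not severable, so the invalidity of any one provision voids the entire Agreement. No provision of the Agreement survives.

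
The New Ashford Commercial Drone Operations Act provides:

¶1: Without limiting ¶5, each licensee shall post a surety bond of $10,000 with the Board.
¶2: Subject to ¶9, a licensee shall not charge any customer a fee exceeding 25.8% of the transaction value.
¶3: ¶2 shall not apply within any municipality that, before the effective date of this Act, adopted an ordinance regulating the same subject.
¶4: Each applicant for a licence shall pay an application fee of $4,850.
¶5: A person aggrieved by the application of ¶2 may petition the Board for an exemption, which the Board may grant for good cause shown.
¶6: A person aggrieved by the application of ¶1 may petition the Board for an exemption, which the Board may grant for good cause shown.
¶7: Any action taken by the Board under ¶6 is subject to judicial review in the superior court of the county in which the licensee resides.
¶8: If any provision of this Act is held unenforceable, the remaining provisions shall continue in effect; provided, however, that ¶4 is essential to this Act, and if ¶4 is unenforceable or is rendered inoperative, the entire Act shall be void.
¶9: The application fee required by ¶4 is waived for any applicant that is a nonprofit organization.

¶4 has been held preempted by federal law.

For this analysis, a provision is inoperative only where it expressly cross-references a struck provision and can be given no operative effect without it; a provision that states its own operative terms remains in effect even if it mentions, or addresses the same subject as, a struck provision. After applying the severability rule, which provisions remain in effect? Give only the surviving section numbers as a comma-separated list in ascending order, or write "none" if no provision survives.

¶4 is struck. ¶9 operates only by reference to ¶4, so it falls with ¶4. ¶8 makes ¶4 an essential term, and ¶4 is the provision held invalid; under ¶8, the entire Act is therefore void. No provision of the Act survives.

none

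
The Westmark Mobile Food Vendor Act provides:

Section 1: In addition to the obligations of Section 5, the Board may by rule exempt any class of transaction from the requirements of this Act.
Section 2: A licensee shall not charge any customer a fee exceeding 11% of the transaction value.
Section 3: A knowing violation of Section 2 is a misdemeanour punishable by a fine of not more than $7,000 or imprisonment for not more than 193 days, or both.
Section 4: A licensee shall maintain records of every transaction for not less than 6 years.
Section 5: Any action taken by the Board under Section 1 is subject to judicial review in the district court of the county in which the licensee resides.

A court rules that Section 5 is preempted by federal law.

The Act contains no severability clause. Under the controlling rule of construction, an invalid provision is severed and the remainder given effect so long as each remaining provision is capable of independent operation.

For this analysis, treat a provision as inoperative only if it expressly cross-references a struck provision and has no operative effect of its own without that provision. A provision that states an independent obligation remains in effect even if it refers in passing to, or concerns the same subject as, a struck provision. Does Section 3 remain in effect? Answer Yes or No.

Section 5 is struck. Although Section 1 refers to Section 5, its operative terms do not depend on Section 5, so it remains in effect. Nothing else in the Act is defined by reference to Section 5. With no severability clause, the stated default rule severs what cannot stand and enforces each remaining provision that can operate on its own. That leaves Section 1, Section 2, Section 3, and Section 4 in effect. Section 3 is among the surviving provisions, so the answer is yes.

Yes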